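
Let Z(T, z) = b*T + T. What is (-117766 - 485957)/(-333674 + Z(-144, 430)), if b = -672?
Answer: 603723/237050 ≈ 2.5468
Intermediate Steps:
Z(T, z) = -671*T (Z(T, z) = -672*T + T = -671*T)
(-117766 - 485957)/(-333674 + Z(-144, 430)) = (-117766 - 485957)/(-333674 - 671*(-144)) = -603723/(-333674 + 96624) = -603723/(-237050) = -603723*(-1/237050) = 603723/237050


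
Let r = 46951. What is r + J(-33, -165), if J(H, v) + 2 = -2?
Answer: 46947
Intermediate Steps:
J(H, v) = -4 (J(H, v) = -2 - 2 = -4)
r + J(-33, -165) = 46951 - 4 = 46947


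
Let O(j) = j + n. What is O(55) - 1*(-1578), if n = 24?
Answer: 1657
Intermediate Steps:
O(j) = 24 + j (O(j) = j + 24 = 24 + j)
O(55) - 1*(-1578) = (24 + 55) - 1*(-1578) = 79 + 1578 = 1657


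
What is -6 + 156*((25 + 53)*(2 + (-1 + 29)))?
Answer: 365034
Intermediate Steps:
-6 + 156*((25 + 53)*(2 + (-1 + 29))) = -6 + 156*(78*(2 + 28)) = -6 + 156*(78*30) = -6 + 156*2340 = -6 + 365040 = 365034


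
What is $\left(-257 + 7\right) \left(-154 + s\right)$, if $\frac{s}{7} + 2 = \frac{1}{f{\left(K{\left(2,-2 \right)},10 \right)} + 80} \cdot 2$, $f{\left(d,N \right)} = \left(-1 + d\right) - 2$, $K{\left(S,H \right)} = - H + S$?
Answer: $\frac{3398500}{81} \approx 41957.0$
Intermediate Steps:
$K{\left(S,H \right)} = S - H$
$f{\left(d,N \right)} = -3 + d$
$s = - \frac{1120}{81}$ ($s = -14 + 7 \frac{1}{\left(-3 + \left(2 - -2\right)\right) + 80} \cdot 2 = -14 + 7 \frac{1}{\left(-3 + \left(2 + 2\right)\right) + 80} \cdot 2 = -14 + 7 \frac{1}{\left(-3 + 4\right) + 80} \cdot 2 = -14 + 7 \frac{1}{1 + 80} \cdot 2 = -14 + 7 \cdot \frac{1}{81} \cdot 2 = -14 + 7 \cdot \frac{2}{81} = -14 + \frac{14}{81} = - \frac{1120}{81} \approx -13.827$)
$\left(-257 + 7\right) \left(-154 + s\right) = \left(-257 + 7\right) \left(-154 - \frac{1120}{81}\right) = \left(-250\right) \left(- \frac{13594}{81}\right) = \frac{3398500}{81}$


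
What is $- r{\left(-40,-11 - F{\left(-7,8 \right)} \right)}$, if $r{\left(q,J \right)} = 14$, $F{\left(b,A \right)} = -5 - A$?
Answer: $-14$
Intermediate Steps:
$- r{\left(-40,-11 - F{\left(-7,8 \right)} \right)} = \left(-1\right) 14 = -14$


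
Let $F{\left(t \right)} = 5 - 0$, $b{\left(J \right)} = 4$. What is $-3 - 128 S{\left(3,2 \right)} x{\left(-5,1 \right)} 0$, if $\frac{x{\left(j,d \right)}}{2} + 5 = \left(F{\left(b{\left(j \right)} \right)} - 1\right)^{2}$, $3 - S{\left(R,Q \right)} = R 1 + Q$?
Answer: $-3$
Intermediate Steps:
$S{\left(R,Q \right)} = 3 - Q - R$ ($S{\left(R,Q \right)} = 3 - \left(R 1 + Q\right) = 3 - \left(R + Q\right) = 3 - \left(Q + R\right) = 3 - Q - R$)
$F{\left(t \right)} = 5$ ($F{\left(t \right)} = 5 + 0 = 5$)
$x{\left(j,d \right)} = 22$ ($x{\left(j,d \right)} = -10 + 2 \left(5 - 1\right)^{2} = -10 + 2 \cdot 4^{2} = -10 + 2 \cdot 16 = -10 + 32 = 22$)
$-3 - 128 S{\left(3,2 \right)} x{\left(-5,1 \right)} 0 = -3 - 128 \left(3 - 2 - 3\right) 22 \cdot 0 = -3 - 128 \left(-2\right) 22 \cdot 0 = -3 - 128 \left(\left(-44\right) 0\right) = -3 - 0 = -3 + 0 = -3$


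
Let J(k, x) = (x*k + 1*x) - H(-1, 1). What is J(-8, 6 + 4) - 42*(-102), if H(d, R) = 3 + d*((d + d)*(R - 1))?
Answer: 4211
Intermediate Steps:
H(d, R) = 3 + 2*d**2*(-1 + R) (H(d, R) = 3 + d*((2*d)*(-1 + R)) = 3 + d*(2*d*(-1 + R)) = 3 + 2*d**2*(-1 + R))
J(k, x) = -3 + x + k*x (J(k, x) = (x*k + 1*x) - (3 - 2*(-1)**2 + 2*1*(-1)**2) = (k*x + x) - (3 - 2*1 + 2*1*1) = (x + k*x) - (3 - 2 + 2) = (x + k*x) - 1*3 = (x + k*x) - 3 = -3 + x + k*x)
J(-8, 6 + 4) - 42*(-102) = (-3 + (6 + 4) - 8*(6 + 4)) - 42*(-102) = (-3 + 10 - 8*10) + 4284 = (-3 + 10 - 80) + 4284 = -73 + 4284 = 4211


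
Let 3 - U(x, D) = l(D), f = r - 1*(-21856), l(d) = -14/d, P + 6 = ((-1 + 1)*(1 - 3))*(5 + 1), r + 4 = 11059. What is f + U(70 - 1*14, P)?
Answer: 98735/3 ≈ 32912.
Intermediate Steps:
r = 11055 (r = -4 + 11059 = 11055)
P = -6 (P = -6 + ((-1 + 1)*(1 - 3))*(5 + 1) = -6 + (0*(-2))*6 = -6 + 0*6 = -6 + 0 = -6)
f = 32911 (f = 11055 - 1*(-21856) = 11055 + 21856 = 32911)
U(x, D) = 3 + 14/D (U(x, D) = 3 - (-14)/D = 3 + 14/D)
f + U(70 - 1*14, P) = 32911 + (3 + 14/(-6)) = 32911 + (3 + 14*(-⅙)) = 32911 + (3 - 7/3) = 32911 + ⅔ = 98735/3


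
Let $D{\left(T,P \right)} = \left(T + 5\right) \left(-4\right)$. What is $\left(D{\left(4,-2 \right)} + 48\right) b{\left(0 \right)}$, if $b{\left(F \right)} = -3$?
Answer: $-36$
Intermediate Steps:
$D{\left(T,P \right)} = -20 - 4 T$ ($D{\left(T,P \right)} = \left(5 + T\right) \left(-4\right) = -20 - 4 T$)
$\left(D{\left(4,-2 \right)} + 48\right) b{\left(0 \right)} = \left(\left(-20 - 16\right) + 48\right) \left(-3\right) = \left(-36 + 48\right) \left(-3\right) = 12 \left(-3\right) = -36$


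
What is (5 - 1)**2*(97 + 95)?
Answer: 3072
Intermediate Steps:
(5 - 1)**2*(97 + 95) = 4**2*192 = 16*192 = 3072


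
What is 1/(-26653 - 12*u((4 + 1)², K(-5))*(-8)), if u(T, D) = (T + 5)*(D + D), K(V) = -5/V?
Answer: -1/20893 ≈ -4.7863e-5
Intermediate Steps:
u(T, D) = 2*D*(5 + T) (u(T, D) = (5 + T)*(2*D) = 2*D*(5 + T))
1/(-26653 - 12*u((4 + 1)², K(-5))*(-8)) = 1/(-26653 - 24*(-5/(-5))*(5 + (4 + 1)²)*(-8)) = 1/(-26653 - 24*(-5*(-⅕))*(5 + 5²)*(-8)) = 1/(-26653 - 24*(5 + 25)*(-8)) = 1/(-26653 - 24*30*(-8)) = 1/(-26653 - 12*60*(-8)) = 1/(-26653 - 720*(-8)) = 1/(-26653 + 5760) = 1/(-20893) = -1/20893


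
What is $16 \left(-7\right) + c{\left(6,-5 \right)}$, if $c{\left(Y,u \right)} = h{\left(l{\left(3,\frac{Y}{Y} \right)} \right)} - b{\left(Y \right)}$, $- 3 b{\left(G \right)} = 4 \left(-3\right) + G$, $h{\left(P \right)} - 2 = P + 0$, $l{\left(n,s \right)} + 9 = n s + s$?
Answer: $-117$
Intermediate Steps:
$l{\left(n,s \right)} = -9 + s + n s$ ($l{\left(n,s \right)} = -9 + \left(n s + s\right) = -9 + \left(s + n s\right) = -9 + s + n s$)
$h{\left(P \right)} = 2 + P$ ($h{\left(P \right)} = 2 + \left(P + 0\right) = 2 + P$)
$b{\left(G \right)} = 4 - \frac{G}{3}$ ($b{\left(G \right)} = - \frac{4 \left(-3\right) + G}{3} = - \frac{-12 + G}{3} = 4 - \frac{G}{3}$)
$c{\left(Y,u \right)} = -7 + \frac{Y}{3}$ ($c{\left(Y,u \right)} = \left(2 + \left(-9 + \frac{Y}{Y} + 3 \frac{Y}{Y}\right)\right) - \left(4 - \frac{Y}{3}\right) = \left(2 + \left(-9 + 1 + 3 \cdot 1\right)\right) + \left(-4 + \frac{Y}{3}\right) = \left(2 + \left(-9 + 1 + 3\right)\right) + \left(-4 + \frac{Y}{3}\right) = \left(2 - 5\right) + \left(-4 + \frac{Y}{3}\right) = -3 + \left(-4 + \frac{Y}{3}\right) = -7 + \frac{Y}{3}$)
$16 \left(-7\right) + c{\left(6,-5 \right)} = 16 \left(-7\right) + \left(-7 + \frac{1}{3} \cdot 6\right) = -112 + \left(-7 + 2\right) = -112 - 5 = -117$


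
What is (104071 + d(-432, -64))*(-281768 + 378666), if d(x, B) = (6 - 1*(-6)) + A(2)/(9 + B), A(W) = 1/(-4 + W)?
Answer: 554698947819/55 ≈ 1.0085e+10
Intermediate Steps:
d(x, B) = 12 - 1/(2*(9 + B)) (d(x, B) = (6 - 1*(-6)) + 1/((-4 + 2)*(9 + B)) = (6 + 6) + 1/((-2)*(9 + B)) = 12 - 1/(2*(9 + B)))
(104071 + d(-432, -64))*(-281768 + 378666) = (104071 + (215 + 24*(-64))/(2*(9 - 64)))*(-281768 + 378666) = (104071 + (½)*(215 - 1536)/(-55))*96898 = (104071 + (½)*(-1/55)*(-1321))*96898 = (104071 + 1321/110)*96898 = (11449131/110)*96898 = 554698947819/55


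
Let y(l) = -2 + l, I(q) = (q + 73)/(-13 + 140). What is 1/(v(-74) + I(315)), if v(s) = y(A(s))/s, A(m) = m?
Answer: 4699/19182 ≈ 0.24497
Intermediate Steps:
I(q) = 73/127 + q/127 (I(q) = (73 + q)/127 = (73 + q)*(1/127) = 73/127 + q/127)
v(s) = (-2 + s)/s
1/(v(-74) + I(315)) = 1/((-2 - 74)/(-74) + (73/127 + (1/127)*315)) = 1/(-1/74*(-76) + (73/127 + 315/127)) = 1/(38/37 + 388/127) = 1/(19182/4699) = 4699/19182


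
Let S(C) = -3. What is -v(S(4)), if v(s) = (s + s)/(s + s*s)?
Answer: 1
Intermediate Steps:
v(s) = 2*s/(s + s²) (v(s) = (2*s)/(s + s²) = 2*s/(s + s²))
-v(S(4)) = -2/(1 - 3) = -2/(-2) = -2*(-1)/2 = -1*(-1) = 1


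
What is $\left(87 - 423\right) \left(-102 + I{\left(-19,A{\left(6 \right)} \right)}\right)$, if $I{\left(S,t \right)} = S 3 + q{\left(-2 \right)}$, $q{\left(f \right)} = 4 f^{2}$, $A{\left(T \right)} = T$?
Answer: $48048$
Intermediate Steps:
$I{\left(S,t \right)} = 16 + 3 S$ ($I{\left(S,t \right)} = S 3 + 4 \left(-2\right)^{2} = 3 S + 4 \cdot 4 = 3 S + 16 = 16 + 3 S$)
$\left(87 - 423\right) \left(-102 + I{\left(-19,A{\left(6 \right)} \right)}\right) = \left(87 - 423\right) \left(-102 + \left(16 + 3 \left(-19\right)\right)\right) = - 336 \left(-102 + \left(16 - 57\right)\right) = - 336 \left(-102 - 41\right) = \left(-336\right) \left(-143\right) = 48048$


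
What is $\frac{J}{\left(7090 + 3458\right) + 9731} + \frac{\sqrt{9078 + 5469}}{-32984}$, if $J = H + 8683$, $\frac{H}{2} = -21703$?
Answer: $- \frac{34723}{20279} - \frac{\sqrt{14547}}{32984} \approx -1.7159$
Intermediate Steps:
$H = -43406$ ($H = 2 \left(-21703\right) = -43406$)
$J = -34723$ ($J = -43406 + 8683 = -34723$)
$\frac{J}{\left(7090 + 3458\right) + 9731} + \frac{\sqrt{9078 + 5469}}{-32984} = - \frac{34723}{\left(7090 + 3458\right) + 9731} + \frac{\sqrt{9078 + 5469}}{-32984} = - \frac{34723}{10548 + 9731} + \sqrt{14547} \left(- \frac{1}{32984}\right) = - \frac{34723}{20279} - \frac{\sqrt{14547}}{32984}$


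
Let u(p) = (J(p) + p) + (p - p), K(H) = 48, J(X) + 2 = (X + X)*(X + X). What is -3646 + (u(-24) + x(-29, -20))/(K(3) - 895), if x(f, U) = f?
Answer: -3090411/847 ≈ -3648.7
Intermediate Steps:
J(X) = -2 + 4*X² (J(X) = -2 + (X + X)*(X + X) = -2 + (2*X)*(2*X) = -2 + 4*X²)
u(p) = -2 + p + 4*p² (u(p) = ((-2 + 4*p²) + p) + (p - p) = (-2 + p + 4*p²) + 0 = -2 + p + 4*p²)
-3646 + (u(-24) + x(-29, -20))/(K(3) - 895) = -3646 + ((-2 - 24 + 4*(-24)²) - 29)/(48 - 895) = -3646 + ((-2 - 24 + 4*576) - 29)/(-847) = -3646 + ((-2 - 24 + 2304) - 29)*(-1/847) = -3646 + (2278 - 29)*(-1/847) = -3646 + 2249*(-1/847) = -3646 - 2249/847 = -3090411/847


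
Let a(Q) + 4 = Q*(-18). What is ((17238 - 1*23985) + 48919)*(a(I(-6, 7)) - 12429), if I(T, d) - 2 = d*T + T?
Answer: -489406060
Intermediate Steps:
I(T, d) = 2 + T + T*d (I(T, d) = 2 + (d*T + T) = 2 + (T*d + T) = 2 + (T + T*d) = 2 + T + T*d)
a(Q) = -4 - 18*Q (a(Q) = -4 + Q*(-18) = -4 - 18*Q)
((17238 - 1*23985) + 48919)*(a(I(-6, 7)) - 12429) = ((17238 - 1*23985) + 48919)*((-4 - 18*(2 - 6 - 6*7)) - 12429) = ((17238 - 23985) + 48919)*((-4 - 18*(2 - 6 - 42)) - 12429) = (-6747 + 48919)*((-4 - 18*(-46)) - 12429) = 42172*((-4 + 828) - 12429) = 42172*(824 - 12429) = 42172*(-11605) = -489406060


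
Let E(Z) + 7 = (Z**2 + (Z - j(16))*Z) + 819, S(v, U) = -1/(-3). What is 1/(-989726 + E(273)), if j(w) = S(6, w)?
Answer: -1/839947 ≈ -1.1906e-6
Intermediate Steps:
S(v, U) = 1/3 (S(v, U) = -1*(-1/3) = 1/3)
j(w) = 1/3
E(Z) = 812 + Z**2 + Z*(-1/3 + Z) (E(Z) = -7 + ((Z**2 + (Z - 1*1/3)*Z) + 819) = -7 + ((Z**2 + (Z - 1/3)*Z) + 819) = -7 + ((Z**2 + (-1/3 + Z)*Z) + 819) = -7 + ((Z**2 + Z*(-1/3 + Z)) + 819) = -7 + (819 + Z**2 + Z*(-1/3 + Z)) = 812 + Z**2 + Z*(-1/3 + Z))
1/(-989726 + E(273)) = 1/(-989726 + (812 + 2*273**2 - 1/3*273)) = 1/(-989726 + (812 + 2*74529 - 91)) = 1/(-989726 + (812 + 149058 - 91)) = 1/(-989726 + 149779) = 1/(-839947) = -1/839947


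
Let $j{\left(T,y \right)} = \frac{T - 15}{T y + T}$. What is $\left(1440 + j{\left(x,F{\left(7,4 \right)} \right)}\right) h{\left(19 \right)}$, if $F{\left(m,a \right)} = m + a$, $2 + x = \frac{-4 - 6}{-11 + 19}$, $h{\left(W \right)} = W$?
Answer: $\frac{4269547}{156} \approx 27369.0$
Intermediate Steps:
$x = - \frac{13}{4}$ ($x = -2 + \frac{-4 - 6}{-11 + 19} = -2 - \frac{10}{8} = -2 - \frac{5}{4} = - \frac{13}{4} \approx -3.25$)
$F{\left(m,a \right)} = a + m$
$j{\left(T,y \right)} = \frac{-15 + T}{T + T y}$
$\left(1440 + j{\left(x,F{\left(7,4 \right)} \right)}\right) h{\left(19 \right)} = \left(1440 + \frac{-15 - \frac{13}{4}}{\left(- \frac{13}{4}\right) \left(1 + \left(4 + 7\right)\right)}\right) 19 = \left(1440 - \frac{4}{13} \frac{1}{1 + 11} \left(- \frac{73}{4}\right)\right) 19 = \left(1440 - \frac{4}{13} \cdot \frac{1}{12} \left(- \frac{73}{4}\right)\right) 19 = \left(1440 - \frac{1}{39} \left(- \frac{73}{4}\right)\right) 19 = \left(1440 + \frac{73}{156}\right) 19 = \frac{224713}{156} \cdot 19 = \frac{4269547}{156}$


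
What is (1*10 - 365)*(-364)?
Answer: 129220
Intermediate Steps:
(1*10 - 365)*(-364) = (10 - 365)*(-364) = -355*(-364) = 129220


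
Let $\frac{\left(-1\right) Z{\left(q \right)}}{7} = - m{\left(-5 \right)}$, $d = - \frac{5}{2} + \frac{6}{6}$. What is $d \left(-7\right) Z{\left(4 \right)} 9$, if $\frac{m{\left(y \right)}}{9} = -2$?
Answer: $-11907$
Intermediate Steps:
$d = - \frac{3}{2}$ ($d = \left(-5\right) \frac{1}{2} + 6 \cdot \frac{1}{6} = - \frac{5}{2} + 1 = - \frac{3}{2} \approx -1.5$)
$m{\left(y \right)} = -18$ ($m{\left(y \right)} = 9 \left(-2\right) = -18$)
$Z{\left(q \right)} = -126$ ($Z{\left(q \right)} = - 7 \left(\left(-1\right) \left(-18\right)\right) = \left(-7\right) 18 = -126$)
$d \left(-7\right) Z{\left(4 \right)} 9 = \left(- \frac{3}{2}\right) \left(-7\right) \left(-126\right) 9 = \frac{21}{2} \left(-126\right) 9 = \left(-1323\right) 9 = -11907$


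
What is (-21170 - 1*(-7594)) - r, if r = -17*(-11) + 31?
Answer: -13794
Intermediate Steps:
r = 218 (r = 187 + 31 = 218)
(-21170 - 1*(-7594)) - r = (-21170 - 1*(-7594)) - 1*218 = (-21170 + 7594) - 218 = -13576 - 218 = -13794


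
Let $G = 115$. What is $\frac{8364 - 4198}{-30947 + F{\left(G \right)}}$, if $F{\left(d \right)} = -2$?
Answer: $- \frac{4166}{30949} \approx -0.13461$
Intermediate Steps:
$\frac{8364 - 4198}{-30947 + F{\left(G \right)}} = \frac{8364 - 4198}{-30947 - 2} = \frac{4166}{-30949} = 4166 \left(- \frac{1}{30949}\right) = - \frac{4166}{30949}$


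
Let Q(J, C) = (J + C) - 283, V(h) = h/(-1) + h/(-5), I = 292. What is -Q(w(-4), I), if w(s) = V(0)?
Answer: -9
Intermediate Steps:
V(h) = -6*h/5 (V(h) = h*(-1) + h*(-⅕) = -h - h/5 = -6*h/5)
w(s) = 0 (w(s) = -6/5*0 = 0)
Q(J, C) = -283 + C + J (Q(J, C) = (C + J) - 283 = -283 + C + J)
-Q(w(-4), I) = -(-283 + 292 + 0) = -1*9 = -9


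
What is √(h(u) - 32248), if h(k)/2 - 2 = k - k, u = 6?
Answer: 2*I*√8061 ≈ 179.57*I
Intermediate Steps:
h(k) = 4 (h(k) = 4 + 2*(k - k) = 4 + 2*0 = 4 + 0 = 4)
√(h(u) - 32248) = √(4 - 32248) = √(-32244) = 2*I*√8061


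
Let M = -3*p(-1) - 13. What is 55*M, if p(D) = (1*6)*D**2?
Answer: -1705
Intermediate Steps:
p(D) = 6*D**2
M = -31 (M = -18*(-1)**2 - 13 = -18 - 13 = -31)
55*M = 55*(-31) = -1705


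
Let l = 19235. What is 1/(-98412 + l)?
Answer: -1/79177 ≈ -1.2630e-5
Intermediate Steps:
1/(-98412 + l) = 1/(-98412 + 19235) = 1/(-79177) = -1/79177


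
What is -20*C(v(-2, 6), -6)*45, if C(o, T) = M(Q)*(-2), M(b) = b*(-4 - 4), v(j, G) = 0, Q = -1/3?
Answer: 4800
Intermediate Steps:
Q = -⅓ (Q = -1*⅓ = -⅓ ≈ -0.33333)
M(b) = -8*b (M(b) = b*(-8) = -8*b)
C(o, T) = -16/3 (C(o, T) = -8*(-⅓)*(-2) = (8/3)*(-2) = -16/3)
-20*C(v(-2, 6), -6)*45 = -20*(-16/3)*45 = (320/3)*45 = 4800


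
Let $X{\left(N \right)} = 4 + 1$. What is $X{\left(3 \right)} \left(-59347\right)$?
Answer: $-296735$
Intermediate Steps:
$X{\left(N \right)} = 5$
$X{\left(3 \right)} \left(-59347\right) = 5 \left(-59347\right) = -296735$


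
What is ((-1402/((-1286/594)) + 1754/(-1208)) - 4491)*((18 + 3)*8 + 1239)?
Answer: -2100989505909/388372 ≈ -5.4097e+6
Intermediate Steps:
((-1402/((-1286/594)) + 1754/(-1208)) - 4491)*((18 + 3)*8 + 1239) = ((-1402/((-1286*1/594)) + 1754*(-1/1208)) - 4491)*(21*8 + 1239) = ((-1402/(-643/297) - 877/604) - 4491)*(168 + 1239) = ((-1402*(-297/643) - 877/604) - 4491)*1407 = ((416394/643 - 877/604) - 4491)*1407 = (250938065/388372 - 4491)*1407 = -1493240587/388372*1407 = -2100989505909/388372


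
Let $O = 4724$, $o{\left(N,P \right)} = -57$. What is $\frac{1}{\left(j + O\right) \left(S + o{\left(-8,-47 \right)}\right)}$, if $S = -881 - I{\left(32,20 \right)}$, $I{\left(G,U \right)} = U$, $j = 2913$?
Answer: $- \frac{1}{7316246} \approx -1.3668 \cdot 10^{-7}$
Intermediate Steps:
$S = -901$ ($S = -881 - 20 = -901$)
$\frac{1}{\left(j + O\right) \left(S + o{\left(-8,-47 \right)}\right)} = \frac{1}{\left(2913 + 4724\right) \left(-901 - 57\right)} = \frac{1}{7637 \left(-958\right)} = \frac{1}{-7316246} = - \frac{1}{7316246}$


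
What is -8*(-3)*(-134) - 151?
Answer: -3367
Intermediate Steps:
-8*(-3)*(-134) - 151 = 24*(-134) - 151 = -3216 - 151 = -3367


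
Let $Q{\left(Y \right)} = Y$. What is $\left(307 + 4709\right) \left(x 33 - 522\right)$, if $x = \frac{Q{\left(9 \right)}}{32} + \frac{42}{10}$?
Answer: $- \frac{37531593}{20} \approx -1.8766 \cdot 10^{6}$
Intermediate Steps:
$x = \frac{717}{160}$ ($x = \frac{9}{32} + \frac{42}{10} = 9 \cdot \frac{1}{32} + 42 \cdot \frac{1}{10} = \frac{9}{32} + \frac{21}{5} = \frac{717}{160} \approx 4.4812$)
$\left(307 + 4709\right) \left(x 33 - 522\right) = \left(307 + 4709\right) \left(\frac{717}{160} \cdot 33 - 522\right) = 5016 \left(\frac{23661}{160} - 522\right) = 5016 \left(- \frac{59859}{160}\right) = - \frac{37531593}{20}$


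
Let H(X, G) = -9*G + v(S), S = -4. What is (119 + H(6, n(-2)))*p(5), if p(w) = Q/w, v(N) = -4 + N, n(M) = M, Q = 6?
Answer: 774/5 ≈ 154.80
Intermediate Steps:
p(w) = 6/w
H(X, G) = -8 - 9*G (H(X, G) = -9*G + (-4 - 4) = -9*G - 8 = -8 - 9*G)
(119 + H(6, n(-2)))*p(5) = (119 + (-8 - 9*(-2)))*(6/5) = (119 + (-8 + 18))*(6*(1/5)) = (119 + 10)*(6/5) = 129*(6/5) = 774/5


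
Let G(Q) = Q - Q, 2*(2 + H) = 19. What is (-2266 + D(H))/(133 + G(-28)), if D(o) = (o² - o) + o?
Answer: -8839/532 ≈ -16.615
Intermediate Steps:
H = 15/2 (H = -2 + (½)*19 = -2 + 19/2 = 15/2 ≈ 7.5000)
D(o) = o²
G(Q) = 0
(-2266 + D(H))/(133 + G(-28)) = (-2266 + (15/2)²)/(133 + 0) = (-2266 + 225/4)/133 = -8839/4*1/133 = -8839/532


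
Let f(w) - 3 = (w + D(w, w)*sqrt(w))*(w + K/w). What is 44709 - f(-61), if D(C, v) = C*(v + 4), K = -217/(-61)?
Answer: 2499868/61 + 12950286*I*sqrt(61)/61 ≈ 40981.0 + 1.6581e+6*I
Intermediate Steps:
K = 217/61 (K = -217*(-1/61) = 217/61 ≈ 3.5574)
D(C, v) = C*(4 + v)
f(w) = 3 + (w + 217/(61*w))*(w + w**(3/2)*(4 + w)) (f(w) = 3 + (w + (w*(4 + w))*sqrt(w))*(w + 217/(61*w)) = 3 + (w + w**(3/2)*(4 + w))*(w + 217/(61*w)) = 3 + (w + 217/(61*w))*(w + w**(3/2)*(4 + w)))
44709 - f(-61) = 44709 - (400/61 + (-61)**2 + (-61)**(5/2)*(4 - 61) + 217*sqrt(-61)*(4 - 61)/61) = 44709 - (400/61 + 3721 + (3721*I*sqrt(61))*(-57) + (217/61)*(I*sqrt(61))*(-57)) = 44709 - (400/61 + 3721 - 212097*I*sqrt(61) - 12369*I*sqrt(61)/61) = 44709 - (227381/61 - 12950286*I*sqrt(61)/61) = 44709 + (-227381/61 + 12950286*I*sqrt(61)/61) = 2499868/61 + 12950286*I*sqrt(61)/61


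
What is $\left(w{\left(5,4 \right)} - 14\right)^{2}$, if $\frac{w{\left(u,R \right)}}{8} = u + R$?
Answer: $3364$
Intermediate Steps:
$w{\left(u,R \right)} = 8 R + 8 u$ ($w{\left(u,R \right)} = 8 \left(u + R\right) = 8 \left(R + u\right) = 8 R + 8 u$)
$\left(w{\left(5,4 \right)} - 14\right)^{2} = \left(\left(8 \cdot 4 + 8 \cdot 5\right) - 14\right)^{2} = \left(\left(32 + 40\right) - 14\right)^{2} = \left(72 - 14\right)^{2} = 58^{2} = 3364$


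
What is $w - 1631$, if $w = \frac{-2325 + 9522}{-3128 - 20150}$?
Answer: $- \frac{37973615}{23278} \approx -1631.3$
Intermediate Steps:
$w = - \frac{7197}{23278}$ ($w = \frac{7197}{-23278} = 7197 \left(- \frac{1}{23278}\right) = - \frac{7197}{23278} \approx -0.30918$)
$w - 1631 = - \frac{7197}{23278} - 1631 = - \frac{37973615}{23278}$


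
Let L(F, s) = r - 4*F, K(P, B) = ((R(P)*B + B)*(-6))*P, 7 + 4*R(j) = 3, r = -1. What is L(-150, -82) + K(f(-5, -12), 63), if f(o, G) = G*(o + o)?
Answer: 599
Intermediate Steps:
R(j) = -1 (R(j) = -7/4 + (¼)*3 = -7/4 + ¾ = -1)
f(o, G) = 2*G*o (f(o, G) = G*(2*o) = 2*G*o)
K(P, B) = 0 (K(P, B) = ((-B + B)*(-6))*P = (0*(-6))*P = 0*P = 0)
L(F, s) = -1 - 4*F
L(-150, -82) + K(f(-5, -12), 63) = (-1 - 4*(-150)) + 0 = (-1 + 600) + 0 = 599 + 0 = 599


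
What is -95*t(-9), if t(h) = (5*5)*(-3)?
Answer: 7125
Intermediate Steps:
t(h) = -75 (t(h) = 25*(-3) = -75)
-95*t(-9) = -95*(-75) = 7125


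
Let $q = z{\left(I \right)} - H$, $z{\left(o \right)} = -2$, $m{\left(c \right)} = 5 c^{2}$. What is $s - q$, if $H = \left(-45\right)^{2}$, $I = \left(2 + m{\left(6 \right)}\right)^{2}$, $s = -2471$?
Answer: $-444$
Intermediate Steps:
$I = 33124$ ($I = \left(2 + 5 \cdot 6^{2}\right)^{2} = \left(2 + 5 \cdot 36\right)^{2} = \left(2 + 180\right)^{2} = 182^{2} = 33124$)
$H = 2025$
$q = -2027$ ($q = -2 - 2025 = -2027$)
$s - q = -2471 - -2027 = -2471 + 2027 = -444$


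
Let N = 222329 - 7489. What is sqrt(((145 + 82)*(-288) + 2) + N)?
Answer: sqrt(149466) ≈ 386.61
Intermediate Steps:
N = 214840
sqrt(((145 + 82)*(-288) + 2) + N) = sqrt(((145 + 82)*(-288) + 2) + 214840) = sqrt((227*(-288) + 2) + 214840) = sqrt((-65376 + 2) + 214840) = sqrt(-65374 + 214840) = sqrt(149466)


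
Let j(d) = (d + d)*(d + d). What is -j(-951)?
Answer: -3617604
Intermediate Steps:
j(d) = 4*d² (j(d) = (2*d)*(2*d) = 4*d²)
-j(-951) = -4*(-951)² = -4*904401 = -1*3617604 = -3617604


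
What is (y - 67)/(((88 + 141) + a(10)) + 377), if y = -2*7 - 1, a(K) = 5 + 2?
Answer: -82/613 ≈ -0.13377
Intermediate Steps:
a(K) = 7
y = -15 (y = -14 - 1 = -15)
(y - 67)/(((88 + 141) + a(10)) + 377) = (-15 - 67)/(((88 + 141) + 7) + 377) = -82/((229 + 7) + 377) = -82/(236 + 377) = -82/613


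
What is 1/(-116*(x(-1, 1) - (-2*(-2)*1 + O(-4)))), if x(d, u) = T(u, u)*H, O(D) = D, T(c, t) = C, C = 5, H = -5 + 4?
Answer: 1/580 ≈ 0.0017241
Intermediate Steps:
H = -1
T(c, t) = 5
x(d, u) = -5 (x(d, u) = 5*(-1) = -5)
1/(-116*(x(-1, 1) - (-2*(-2)*1 + O(-4)))) = 1/(-116*(-5 - (-2*(-2)*1 - 4))) = 1/(-116*(-5 - (4*1 - 4))) = 1/(-116*(-5 - (4 - 4))) = 1/(-116*(-5 - 1*0)) = 1/(-116*(-5 + 0)) = 1/(-116*(-5)) = 1/580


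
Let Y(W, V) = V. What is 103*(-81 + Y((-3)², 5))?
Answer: -7828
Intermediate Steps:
103*(-81 + Y((-3)², 5)) = 103*(-81 + 5) = 103*(-76) = -7828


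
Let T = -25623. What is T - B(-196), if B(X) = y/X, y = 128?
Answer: -1255495/49 ≈ -25622.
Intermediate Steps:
B(X) = 128/X
T - B(-196) = -25623 - 128/(-196) = -25623 - 128*(-1)/196 = -25623 - 1*(-32/49) = -25623 + 32/49 = -1255495/49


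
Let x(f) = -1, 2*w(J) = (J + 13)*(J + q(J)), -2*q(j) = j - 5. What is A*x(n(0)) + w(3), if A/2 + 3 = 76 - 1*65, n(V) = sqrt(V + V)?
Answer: 16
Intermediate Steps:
q(j) = 5/2 - j/2 (q(j) = -(j - 5)/2 = -(-5 + j)/2 = 5/2 - j/2)
n(V) = sqrt(2)*sqrt(V) (n(V) = sqrt(2*V) = sqrt(2)*sqrt(V))
w(J) = (13 + J)*(5/2 + J/2)/2 (w(J) = ((J + 13)*(J + (5/2 - J/2)))/2 = ((13 + J)*(5/2 + J/2))/2 = (13 + J)*(5/2 + J/2)/2)
A = 16 (A = -6 + 2*(76 - 1*65) = -6 + 2*(76 - 65) = -6 + 2*11 = -6 + 22 = 16)
A*x(n(0)) + w(3) = 16*(-1) + (65/4 + (1/4)*3**2 + (9/2)*3) = -16 + (65/4 + (1/4)*9 + 27/2) = -16 + (65/4 + 9/4 + 27/2) = -16 + 32 = 16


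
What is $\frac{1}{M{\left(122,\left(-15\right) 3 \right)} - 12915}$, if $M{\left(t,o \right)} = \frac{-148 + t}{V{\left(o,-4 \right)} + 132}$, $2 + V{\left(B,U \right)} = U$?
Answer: $- \frac{63}{813658} \approx -7.7428 \cdot 10^{-5}$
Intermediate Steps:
$V{\left(B,U \right)} = -2 + U$
$M{\left(t,o \right)} = - \frac{74}{63} + \frac{t}{126}$ ($M{\left(t,o \right)} = \frac{-148 + t}{\left(-2 - 4\right) + 132} = \frac{-148 + t}{-6 + 132} = \frac{-148 + t}{126} = \left(-148 + t\right) \frac{1}{126} = - \frac{74}{63} + \frac{t}{126}$)
$\frac{1}{M{\left(122,\left(-15\right) 3 \right)} - 12915} = \frac{1}{\left(- \frac{74}{63} + \frac{1}{126} \cdot 122\right) - 12915} = \frac{1}{\left(- \frac{74}{63} + \frac{61}{63}\right) - 12915} = \frac{1}{- \frac{13}{63} - 12915} = \frac{1}{- \frac{813658}{63}} = - \frac{63}{813658}$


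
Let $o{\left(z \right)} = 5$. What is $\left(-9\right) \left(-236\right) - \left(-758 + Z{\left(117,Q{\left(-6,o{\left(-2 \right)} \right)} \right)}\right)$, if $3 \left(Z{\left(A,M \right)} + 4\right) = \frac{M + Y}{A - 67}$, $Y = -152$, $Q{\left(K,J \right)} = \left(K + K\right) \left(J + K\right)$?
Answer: $\frac{43304}{15} \approx 2886.9$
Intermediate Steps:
$Q{\left(K,J \right)} = 2 K \left(J + K\right)$
$Z{\left(A,M \right)} = -4 + \frac{-152 + M}{3 \left(-67 + A\right)}$ ($Z{\left(A,M \right)} = -4 + \frac{\left(M - 152\right) \frac{1}{A - 67}}{3} = -4 + \frac{\left(-152 + M\right) \frac{1}{-67 + A}}{3} = -4 + \frac{\frac{1}{-67 + A} \left(-152 + M\right)}{3} = -4 + \frac{-152 + M}{3 \left(-67 + A\right)}$)
$\left(-9\right) \left(-236\right) - \left(-758 + Z{\left(117,Q{\left(-6,o{\left(-2 \right)} \right)} \right)}\right) = \left(-9\right) \left(-236\right) + \left(758 - \frac{652 + 2 \left(-6\right) \left(5 - 6\right) - 1404}{3 \left(-67 + 117\right)}\right) = 2124 + \left(758 - \frac{652 + 2 \left(-6\right) \left(-1\right) - 1404}{3 \cdot 50}\right) = 2124 + \left(758 - \frac{1}{3} \cdot \frac{1}{50} \left(652 + 12 - 1404\right)\right) = 2124 + \left(758 - \frac{1}{3} \cdot \frac{1}{50} \left(-740\right)\right) = 2124 + \left(758 - - \frac{74}{15}\right) = 2124 + \left(758 + \frac{74}{15}\right) = 2124 + \frac{11444}{15} = \frac{43304}{15}$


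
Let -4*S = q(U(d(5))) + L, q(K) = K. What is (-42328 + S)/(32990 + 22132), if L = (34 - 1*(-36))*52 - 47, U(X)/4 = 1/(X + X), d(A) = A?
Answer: -864527/1102440 ≈ -0.78419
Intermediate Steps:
U(X) = 2/X (U(X) = 4/(X + X) = 4/((2*X)) = 4*(1/(2*X)) = 2/X)
L = 3593 (L = (34 + 36)*52 - 47 = 70*52 - 47 = 3640 - 47 = 3593)
S = -17967/20 (S = -(2/5 + 3593)/4 = -1/4*17967/5 = -17967/20 ≈ -898.35)
(-42328 + S)/(32990 + 22132) = (-42328 - 17967/20)/(32990 + 22132) = -864527/20/55122 = -864527/20*1/55122 = -864527/1102440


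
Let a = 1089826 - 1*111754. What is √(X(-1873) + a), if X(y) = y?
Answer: √976199 ≈ 988.03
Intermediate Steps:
a = 978072 (a = 1089826 - 111754 = 978072)
√(X(-1873) + a) = √(-1873 + 978072) = √976199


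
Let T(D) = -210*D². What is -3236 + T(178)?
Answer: -6656876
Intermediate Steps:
-3236 + T(178) = -3236 - 210*178² = -3236 - 210*31684 = -3236 - 6653640 = -6656876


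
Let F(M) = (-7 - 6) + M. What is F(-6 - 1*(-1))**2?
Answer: 324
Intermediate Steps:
F(M) = -13 + M
F(-6 - 1*(-1))**2 = (-13 + (-6 - 1*(-1)))**2 = (-13 + (-6 + 1))**2 = (-13 - 5)**2 = (-18)**2 = 324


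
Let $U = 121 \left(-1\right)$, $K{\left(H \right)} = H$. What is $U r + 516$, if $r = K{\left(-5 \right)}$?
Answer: $1121$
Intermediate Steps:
$r = -5$
$U = -121$
$U r + 516 = \left(-121\right) \left(-5\right) + 516 = 605 + 516 = 1121$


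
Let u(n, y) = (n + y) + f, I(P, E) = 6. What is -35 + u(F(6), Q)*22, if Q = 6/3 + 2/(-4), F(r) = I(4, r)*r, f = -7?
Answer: 636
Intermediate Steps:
F(r) = 6*r
Q = 3/2 (Q = 6*(1/3) + 2*(-1/4) = 2 - 1/2 = 3/2 ≈ 1.5000)
u(n, y) = -7 + n + y (u(n, y) = (n + y) - 7 = -7 + n + y)
-35 + u(F(6), Q)*22 = -35 + (-7 + 6*6 + 3/2)*22 = -35 + (-7 + 36 + 3/2)*22 = -35 + (61/2)*22 = -35 + 671 = 636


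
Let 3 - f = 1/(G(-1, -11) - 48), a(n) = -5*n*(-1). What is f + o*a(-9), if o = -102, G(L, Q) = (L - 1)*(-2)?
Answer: 202093/44 ≈ 4593.0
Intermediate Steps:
G(L, Q) = 2 - 2*L (G(L, Q) = (-1 + L)*(-2) = 2 - 2*L)
a(n) = 5*n
f = 133/44 (f = 3 - 1/((2 - 2*(-1)) - 48) = 3 - 1/((2 + 2) - 48) = 3 - 1/(4 - 48) = 3 - 1/(-44) = 3 - 1*(-1/44) = 3 + 1/44 = 133/44 ≈ 3.0227)
f + o*a(-9) = 133/44 - 510*(-9) = 133/44 - 102*(-45) = 133/44 + 4590 = 202093/44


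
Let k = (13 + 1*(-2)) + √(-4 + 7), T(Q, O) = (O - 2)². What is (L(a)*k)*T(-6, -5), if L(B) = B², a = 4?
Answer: 8624 + 784*√3 ≈ 9981.9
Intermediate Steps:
T(Q, O) = (-2 + O)²
k = 11 + √3 (k = (13 - 2) + √3 = 11 + √3 ≈ 12.732)
(L(a)*k)*T(-6, -5) = (4²*(11 + √3))*(-2 - 5)² = (16*(11 + √3))*(-7)² = (176 + 16*√3)*49 = 8624 + 784*√3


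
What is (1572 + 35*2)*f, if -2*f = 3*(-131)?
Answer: 322653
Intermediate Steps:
f = 393/2 (f = -3*(-131)/2 = -½*(-393) = 393/2 ≈ 196.50)
(1572 + 35*2)*f = (1572 + 35*2)*(393/2) = (1572 + 70)*(393/2) = 1642*(393/2) = 322653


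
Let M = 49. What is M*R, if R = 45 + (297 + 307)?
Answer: 31801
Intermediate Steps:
R = 649 (R = 45 + 604 = 649)
M*R = 49*649 = 31801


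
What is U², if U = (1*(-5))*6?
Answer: 900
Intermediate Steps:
U = -30 (U = -5*6 = -30)
U² = (-30)² = 900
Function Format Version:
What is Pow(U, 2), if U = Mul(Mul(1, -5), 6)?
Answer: 900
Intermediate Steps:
U = -30 (U = Mul(-5, 6) = -30)
Pow(U, 2) = Pow(-30, 2) = 900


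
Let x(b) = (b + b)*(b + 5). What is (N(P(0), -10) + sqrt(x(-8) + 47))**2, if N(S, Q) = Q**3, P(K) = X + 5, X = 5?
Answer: (1000 - sqrt(95))**2 ≈ 9.8060e+5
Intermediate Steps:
P(K) = 10 (P(K) = 5 + 5 = 10)
x(b) = 2*b*(5 + b) (x(b) = (2*b)*(5 + b) = 2*b*(5 + b))
(N(P(0), -10) + sqrt(x(-8) + 47))**2 = ((-10)**3 + sqrt(2*(-8)*(5 - 8) + 47))**2 = (-1000 + sqrt(2*(-8)*(-3) + 47))**2 = (-1000 + sqrt(48 + 47))**2 = (-1000 + sqrt(95))**2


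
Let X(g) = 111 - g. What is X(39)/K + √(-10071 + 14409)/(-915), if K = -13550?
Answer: -36/6775 - √482/305 ≈ -0.077296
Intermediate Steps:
X(39)/K + √(-10071 + 14409)/(-915) = (111 - 1*39)/(-13550) + √(-10071 + 14409)/(-915) = (111 - 39)*(-1/13550) + √4338*(-1/915) = 72*(-1/13550) + (3*√482)*(-1/915) = -36/6775 - √482/305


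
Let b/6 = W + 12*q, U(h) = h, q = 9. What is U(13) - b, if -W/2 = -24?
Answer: -923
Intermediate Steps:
W = 48 (W = -2*(-24) = 48)
b = 936 (b = 6*(48 + 12*9) = 6*(48 + 108) = 6*156 = 936)
U(13) - b = 13 - 1*936 = 13 - 936 = -923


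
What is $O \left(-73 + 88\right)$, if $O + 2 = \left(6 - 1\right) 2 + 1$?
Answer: $135$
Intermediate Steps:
$O = 9$ ($O = -2 + \left(\left(6 - 1\right) 2 + 1\right) = -2 + \left(5 \cdot 2 + 1\right) = -2 + \left(10 + 1\right) = -2 + 11 = 9$)
$O \left(-73 + 88\right) = 9 \left(-73 + 88\right) = 9 \cdot 15 = 135$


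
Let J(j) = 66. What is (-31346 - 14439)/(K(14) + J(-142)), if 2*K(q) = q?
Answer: -45785/73 ≈ -627.19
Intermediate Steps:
K(q) = q/2
(-31346 - 14439)/(K(14) + J(-142)) = (-31346 - 14439)/((1/2)*14 + 66) = -45785/(7 + 66) = -45785/73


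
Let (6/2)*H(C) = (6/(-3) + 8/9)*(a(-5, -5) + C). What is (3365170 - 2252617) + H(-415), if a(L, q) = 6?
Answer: 30043021/27 ≈ 1.1127e+6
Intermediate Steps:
H(C) = -20/9 - 10*C/27 (H(C) = ((6/(-3) + 8/9)*(6 + C))/3 = ((6*(-⅓) + 8*(⅑))*(6 + C))/3 = ((-2 + 8/9)*(6 + C))/3 = (-10*(6 + C)/9)/3 = (-20/3 - 10*C/9)/3 = -20/9 - 10*C/27)
(3365170 - 2252617) + H(-415) = (3365170 - 2252617) + (-20/9 - 10/27*(-415)) = 1112553 + (-20/9 + 4150/27) = 1112553 + 4090/27 = 30043021/27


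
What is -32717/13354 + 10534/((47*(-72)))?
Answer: -62846341/11297484 ≈ -5.5629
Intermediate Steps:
-32717/13354 + 10534/((47*(-72))) = -32717*1/13354 + 10534/(-3384) = -32717/13354 + 10534*(-1/3384) = -32717/13354 - 5267/1692 = -62846341/11297484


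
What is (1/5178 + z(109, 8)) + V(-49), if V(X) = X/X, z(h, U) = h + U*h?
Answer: 5084797/5178 ≈ 982.00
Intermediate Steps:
V(X) = 1
(1/5178 + z(109, 8)) + V(-49) = (1/5178 + 109*(1 + 8)) + 1 = (1/5178 + 109*9) + 1 = (1/5178 + 981) + 1 = 5079619/5178 + 1 = 5084797/5178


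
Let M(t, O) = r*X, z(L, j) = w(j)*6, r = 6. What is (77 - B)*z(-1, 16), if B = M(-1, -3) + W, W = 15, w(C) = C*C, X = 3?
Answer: 67584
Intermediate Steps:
w(C) = C²
z(L, j) = 6*j² (z(L, j) = j²*6 = 6*j²)
M(t, O) = 18 (M(t, O) = 6*3 = 18)
B = 33 (B = 18 + 15 = 33)
(77 - B)*z(-1, 16) = (77 - 1*33)*(6*16²) = (77 - 33)*(6*256) = 44*1536 = 67584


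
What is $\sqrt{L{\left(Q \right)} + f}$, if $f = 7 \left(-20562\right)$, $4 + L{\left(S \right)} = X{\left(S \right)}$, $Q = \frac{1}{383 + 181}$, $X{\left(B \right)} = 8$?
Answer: $i \sqrt{143930} \approx 379.38 i$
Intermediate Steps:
$Q = \frac{1}{564} \approx 0.0017731$
$L{\left(S \right)} = 4$ ($L{\left(S \right)} = -4 + 8 = 4$)
$f = -143934$
$\sqrt{L{\left(Q \right)} + f} = \sqrt{4 - 143934} = \sqrt{-143930} = i \sqrt{143930}$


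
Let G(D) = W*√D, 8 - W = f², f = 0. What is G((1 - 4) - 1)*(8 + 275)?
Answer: 4528*I ≈ 4528.0*I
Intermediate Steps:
W = 8 (W = 8 - 1*0² = 8 - 1*0 = 8 + 0 = 8)
G(D) = 8*√D
G((1 - 4) - 1)*(8 + 275) = (8*√((1 - 4) - 1))*(8 + 275) = (8*√(-3 - 1))*283 = (8*√(-4))*283 = (8*(2*I))*283 = (16*I)*283 = 4528*I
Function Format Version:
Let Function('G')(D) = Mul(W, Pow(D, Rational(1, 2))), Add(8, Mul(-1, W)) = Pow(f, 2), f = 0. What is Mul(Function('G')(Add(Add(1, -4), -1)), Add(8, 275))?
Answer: Mul(4528, I) ≈ Mul(4528.0, I)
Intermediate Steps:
W = 8 (W = Add(8, Mul(-1, Pow(0, 2))) = Add(8, Mul(-1, 0)) = Add(8, 0) = 8)
Function('G')(D) = Mul(8, Pow(D, Rational(1, 2)))
Mul(Function('G')(Add(Add(1, -4), -1)), Add(8, 275)) = Mul(Mul(8, Pow(Add(Add(1, -4), -1), Rational(1, 2))), Add(8, 275)) = Mul(Mul(8, Pow(Add(-3, -1), Rational(1, 2))), 283) = Mul(Mul(8, Pow(-4, Rational(1, 2))), 283) = Mul(Mul(8, Mul(2, I)), 283) = Mul(Mul(16, I), 283) = Mul(4528, I)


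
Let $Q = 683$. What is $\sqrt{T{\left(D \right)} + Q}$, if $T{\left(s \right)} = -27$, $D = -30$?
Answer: $4 \sqrt{41} \approx 25.612$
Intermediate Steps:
$\sqrt{T{\left(D \right)} + Q} = \sqrt{-27 + 683} = \sqrt{656} = 4 \sqrt{41}$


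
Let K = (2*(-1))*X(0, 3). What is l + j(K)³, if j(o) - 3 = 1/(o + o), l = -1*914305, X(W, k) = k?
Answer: -1579876165/1728 ≈ -9.1428e+5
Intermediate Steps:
K = -6 (K = (2*(-1))*3 = -2*3 = -6)
l = -914305
j(o) = 3 + 1/(2*o) (j(o) = 3 + 1/(o + o) = 3 + 1/(2*o))
l + j(K)³ = -914305 + (3 + (½)/(-6))³ = -914305 + (3 + (½)*(-⅙))³ = -914305 + (3 - 1/12)³ = -914305 + (35/12)³ = -914305 + 42875/1728 = -1579876165/1728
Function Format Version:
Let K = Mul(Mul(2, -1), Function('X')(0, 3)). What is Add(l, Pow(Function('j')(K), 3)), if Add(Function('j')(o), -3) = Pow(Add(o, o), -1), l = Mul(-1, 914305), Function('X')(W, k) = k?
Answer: Rational(-1579876165, 1728) ≈ -9.1428e+5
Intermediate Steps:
K = -6 (K = Mul(Mul(2, -1), 3) = Mul(-2, 3) = -6)
l = -914305
Function('j')(o) = Add(3, Mul(Rational(1, 2), Pow(o, -1))) (Function('j')(o) = Add(3, Pow(Add(o, o), -1)) = Add(3, Pow(Mul(2, o), -1)) = Add(3, Mul(Rational(1, 2), Pow(o, -1))))
Add(l, Pow(Function('j')(K), 3)) = Add(-914305, Pow(Add(3, Mul(Rational(1, 2), Pow(-6, -1))), 3)) = Add(-914305, Pow(Add(3, Mul(Rational(1, 2), Rational(-1, 6))), 3)) = Add(-914305, Pow(Add(3, Rational(-1, 12)), 3)) = Add(-914305, Pow(Rational(35, 12), 3)) = Add(-914305, Rational(42875, 1728)) = Rational(-1579876165, 1728)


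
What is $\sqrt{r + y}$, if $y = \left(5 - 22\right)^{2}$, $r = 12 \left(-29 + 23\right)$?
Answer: $\sqrt{217} \approx 14.731$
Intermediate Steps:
$r = -72$ ($r = 12 \left(-6\right) = -72$)
$y = 289$ ($y = \left(-17\right)^{2} = 289$)
$\sqrt{r + y} = \sqrt{-72 + 289} = \sqrt{217}$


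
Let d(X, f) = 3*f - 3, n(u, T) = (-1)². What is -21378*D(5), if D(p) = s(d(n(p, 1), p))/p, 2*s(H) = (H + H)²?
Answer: -6156864/5 ≈ -1.2314e+6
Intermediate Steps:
n(u, T) = 1
d(X, f) = -3 + 3*f
s(H) = 2*H² (s(H) = (H + H)²/2 = (2*H)²/2 = (4*H²)/2 = 2*H²)
D(p) = 2*(-3 + 3*p)²/p (D(p) = (2*(-3 + 3*p)²)/p = 2*(-3 + 3*p)²/p)
-21378*D(5) = -384804*(-1 + 5)²/5 = -384804*4²/5 = -384804*16/5 = -21378*288/5 = -6156864/5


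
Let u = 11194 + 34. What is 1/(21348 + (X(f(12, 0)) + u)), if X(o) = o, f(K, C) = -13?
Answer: 1/32563 ≈ 3.0710e-5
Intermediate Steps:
u = 11228
1/(21348 + (X(f(12, 0)) + u)) = 1/(21348 + (-13 + 11228)) = 1/(21348 + 11215) = 1/32563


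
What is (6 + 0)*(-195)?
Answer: -1170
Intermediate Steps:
(6 + 0)*(-195) = 6*(-195) = -1170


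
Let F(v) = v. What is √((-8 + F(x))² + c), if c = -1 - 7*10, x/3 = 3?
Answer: I*√70 ≈ 8.3666*I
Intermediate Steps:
x = 9 (x = 3*3 = 9)
c = -71 (c = -1 - 70 = -71)
√((-8 + F(x))² + c) = √((-8 + 9)² - 71) = √(1² - 71) = √(1 - 71) = √(-70) = I*√70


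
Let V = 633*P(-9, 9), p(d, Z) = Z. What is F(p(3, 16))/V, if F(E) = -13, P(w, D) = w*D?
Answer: 13/51273 ≈ 0.00025354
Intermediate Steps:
P(w, D) = D*w
V = -51273 (V = 633*(9*(-9)) = 633*(-81) = -51273)
F(p(3, 16))/V = -13/(-51273) = -13*(-1/51273) = 13/51273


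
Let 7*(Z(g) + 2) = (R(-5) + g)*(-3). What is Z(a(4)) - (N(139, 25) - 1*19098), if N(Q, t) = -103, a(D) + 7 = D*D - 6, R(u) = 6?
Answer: 134366/7 ≈ 19195.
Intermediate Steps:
a(D) = -13 + D² (a(D) = -7 + (D*D - 6) = -7 + (D² - 6) = -7 + (-6 + D²) = -13 + D²)
Z(g) = -32/7 - 3*g/7 (Z(g) = -2 + ((6 + g)*(-3))/7 = -2 + (-18 - 3*g)/7 = -2 + (-18/7 - 3*g/7) = -32/7 - 3*g/7)
Z(a(4)) - (N(139, 25) - 1*19098) = (-32/7 - 3*(-13 + 4²)/7) - (-103 - 1*19098) = (-32/7 - 3*(-13 + 16)/7) - (-103 - 19098) = (-32/7 - 3/7*3) - 1*(-19201) = (-32/7 - 9/7) + 19201 = -41/7 + 19201 = 134366/7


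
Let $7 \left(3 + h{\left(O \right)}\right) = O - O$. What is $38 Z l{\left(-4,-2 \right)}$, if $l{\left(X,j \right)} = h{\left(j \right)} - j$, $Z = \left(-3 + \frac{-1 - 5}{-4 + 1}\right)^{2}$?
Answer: $-38$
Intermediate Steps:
$h{\left(O \right)} = -3$ ($h{\left(O \right)} = -3 + \frac{O - O}{7} = -3 + \frac{1}{7} \cdot 0 = -3 + 0 = -3$)
$Z = 1$ ($Z = \left(-3 - \frac{6}{-3}\right)^{2} = \left(-3 - -2\right)^{2} = \left(-3 + 2\right)^{2} = \left(-1\right)^{2} = 1$)
$l{\left(X,j \right)} = -3 - j$
$38 Z l{\left(-4,-2 \right)} = 38 \cdot 1 \left(-3 - -2\right) = 38 \left(-3 + 2\right) = 38 \left(-1\right) = -38$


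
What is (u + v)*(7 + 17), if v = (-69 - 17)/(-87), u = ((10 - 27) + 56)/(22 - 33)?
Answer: -19576/319 ≈ -61.367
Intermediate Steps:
u = -39/11 (u = (-17 + 56)/(-11) = 39*(-1/11) = -39/11 ≈ -3.5455)
v = 86/87 (v = -86*(-1/87) = 86/87 ≈ 0.98851)
(u + v)*(7 + 17) = (-39/11 + 86/87)*(7 + 17) = -2447/957*24 = -19576/319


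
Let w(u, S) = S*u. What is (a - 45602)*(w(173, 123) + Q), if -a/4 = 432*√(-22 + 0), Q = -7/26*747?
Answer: -12495518025/13 - 473493600*I*√22/13 ≈ -9.6119e+8 - 1.7084e+8*I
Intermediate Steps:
Q = -5229/26 (Q = -7*1/26*747 = -7/26*747 = -5229/26 ≈ -201.12)
a = -1728*I*√22 (a = -1728*√(-22 + 0) = -1728*√(-22) = -1728*I*√22 ≈ -8105.0*I)
(a - 45602)*(w(173, 123) + Q) = (-1728*I*√22 - 45602)*(123*173 - 5229/26) = (-45602 - 1728*I*√22)*(21279 - 5229/26) = (-45602 - 1728*I*√22)*(548025/26) = -12495518025/13 - 473493600*I*√22/13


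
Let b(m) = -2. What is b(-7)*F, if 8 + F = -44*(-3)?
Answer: -248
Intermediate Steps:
F = 124 (F = -8 - 44*(-3) = -8 + 132 = 124)
b(-7)*F = -2*124 = -248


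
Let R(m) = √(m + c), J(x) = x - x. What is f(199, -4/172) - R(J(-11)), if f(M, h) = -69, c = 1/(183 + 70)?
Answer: -69 - √253/253 ≈ -69.063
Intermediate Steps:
c = 1/253 ≈ 0.0039526
J(x) = 0
R(m) = √(1/253 + m) (R(m) = √(m + 1/253) = √(1/253 + m))
f(199, -4/172) - R(J(-11)) = -69 - √(253 + 64009*0)/253 = -69 - √(253 + 0)/253 = -69 - √253/253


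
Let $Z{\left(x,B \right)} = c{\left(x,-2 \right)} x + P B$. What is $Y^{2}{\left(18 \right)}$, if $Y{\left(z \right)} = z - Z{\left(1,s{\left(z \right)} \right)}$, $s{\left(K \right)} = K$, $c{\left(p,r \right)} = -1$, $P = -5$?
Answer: $11881$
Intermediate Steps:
$Z{\left(x,B \right)} = - x - 5 B$
$Y{\left(z \right)} = 1 + 6 z$ ($Y{\left(z \right)} = z - \left(\left(-1\right) 1 - 5 z\right) = z - \left(-1 - 5 z\right) = z + \left(1 + 5 z\right) = 1 + 6 z$)
$Y^{2}{\left(18 \right)} = \left(1 + 6 \cdot 18\right)^{2} = \left(1 + 108\right)^{2} = 109^{2} = 11881$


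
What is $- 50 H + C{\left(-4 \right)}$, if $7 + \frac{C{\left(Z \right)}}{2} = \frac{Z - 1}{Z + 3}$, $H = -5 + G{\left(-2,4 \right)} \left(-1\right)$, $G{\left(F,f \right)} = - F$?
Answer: $346$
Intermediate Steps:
$H = -7$ ($H = -5 + \left(-1\right) \left(-2\right) \left(-1\right) = -5 + 2 \left(-1\right) = -5 - 2 = -7$)
$C{\left(Z \right)} = -14 + \frac{2 \left(-1 + Z\right)}{3 + Z}$ ($C{\left(Z \right)} = -14 + 2 \frac{Z - 1}{Z + 3} = -14 + 2 \frac{-1 + Z}{3 + Z} = -14 + \frac{2 \left(-1 + Z\right)}{3 + Z}$)
$- 50 H + C{\left(-4 \right)} = \left(-50\right) \left(-7\right) + \frac{4 \left(-11 - -12\right)}{3 - 4} = 350 + \frac{4 \left(-11 + 12\right)}{-1} = 350 + 4 \left(-1\right) 1 = 350 - 4 = 346$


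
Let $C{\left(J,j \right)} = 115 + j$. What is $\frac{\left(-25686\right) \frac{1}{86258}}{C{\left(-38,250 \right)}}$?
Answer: $- \frac{12843}{15742085} \approx -0.00081584$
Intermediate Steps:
$\frac{\left(-25686\right) \frac{1}{86258}}{C{\left(-38,250 \right)}} = \frac{\left(-25686\right) \frac{1}{86258}}{115 + 250} = \frac{\left(-25686\right) \frac{1}{86258}}{365} = \left(- \frac{12843}{43129}\right) \frac{1}{365} = - \frac{12843}{15742085}$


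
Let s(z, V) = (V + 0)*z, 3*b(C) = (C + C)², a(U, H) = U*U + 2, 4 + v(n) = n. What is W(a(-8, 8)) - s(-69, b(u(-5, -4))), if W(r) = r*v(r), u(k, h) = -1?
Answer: 4184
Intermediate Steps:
v(n) = -4 + n
a(U, H) = 2 + U² (a(U, H) = U² + 2 = 2 + U²)
b(C) = 4*C²/3 (b(C) = (C + C)²/3 = (2*C)²/3 = (4*C²)/3 = 4*C²/3)
s(z, V) = V*z
W(r) = r*(-4 + r)
W(a(-8, 8)) - s(-69, b(u(-5, -4))) = (2 + (-8)²)*(-4 + (2 + (-8)²)) - (4/3)*(-1)²*(-69) = (2 + 64)*(-4 + (2 + 64)) - (4/3)*1*(-69) = 66*(-4 + 66) - 4*(-69)/3 = 66*62 - 1*(-92) = 4092 + 92 = 4184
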